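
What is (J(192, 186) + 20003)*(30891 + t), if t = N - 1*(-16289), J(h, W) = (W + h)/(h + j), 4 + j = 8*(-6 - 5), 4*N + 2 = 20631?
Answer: 209419969311/200 ≈ 1.0471e+9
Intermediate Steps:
N = 20629/4 (N = -1/2 + (1/4)*20631 = -1/2 + 20631/4 = 20629/4 ≈ 5157.3)
j = -92 (j = -4 + 8*(-6 - 5) = -4 + 8*(-11) = -4 - 88 = -92)
J(h, W) = (W + h)/(-92 + h) (J(h, W) = (W + h)/(h - 92) = (W + h)/(-92 + h))
t = 85785/4 (t = 20629/4 - 1*(-16289) = 20629/4 + 16289 = 85785/4 ≈ 21446.)
(J(192, 186) + 20003)*(30891 + t) = ((186 + 192)/(-92 + 192) + 20003)*(30891 + 85785/4) = (378/100 + 20003)*(209349/4) = ((1/100)*378 + 20003)*(209349/4) = (189/50 + 20003)*(209349/4) = (1000339/50)*(209349/4) = 209419969311/200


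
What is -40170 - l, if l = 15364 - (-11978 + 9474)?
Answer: -58038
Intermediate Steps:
l = 17868 (l = 15364 - 1*(-2504) = 15364 + 2504 = 17868)
-40170 - l = -40170 - 1*17868 = -40170 - 17868 = -58038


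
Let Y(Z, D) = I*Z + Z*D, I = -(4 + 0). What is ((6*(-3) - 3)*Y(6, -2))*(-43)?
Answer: -32508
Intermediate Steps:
I = -4 (I = -1*4 = -4)
Y(Z, D) = -4*Z + D*Z (Y(Z, D) = -4*Z + Z*D = -4*Z + D*Z)
((6*(-3) - 3)*Y(6, -2))*(-43) = ((6*(-3) - 3)*(6*(-4 - 2)))*(-43) = ((-18 - 3)*(6*(-6)))*(-43) = -21*(-36)*(-43) = 756*(-43) = -32508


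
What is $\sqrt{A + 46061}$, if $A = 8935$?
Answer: $2 \sqrt{13749} \approx 234.51$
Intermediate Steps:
$\sqrt{A + 46061} = \sqrt{8935 + 46061} = \sqrt{54996} = 2 \sqrt{13749}$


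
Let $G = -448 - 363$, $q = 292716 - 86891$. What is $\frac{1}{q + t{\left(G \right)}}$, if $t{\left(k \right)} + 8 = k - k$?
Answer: $\frac{1}{205817} \approx 4.8587 \cdot 10^{-6}$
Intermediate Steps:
$q = 205825$
$G = -811$
$t{\left(k \right)} = -8$ ($t{\left(k \right)} = -8 + \left(k - k\right) = -8 + 0 = -8$)
$\frac{1}{q + t{\left(G \right)}} = \frac{1}{205825 - 8} = \frac{1}{205817}$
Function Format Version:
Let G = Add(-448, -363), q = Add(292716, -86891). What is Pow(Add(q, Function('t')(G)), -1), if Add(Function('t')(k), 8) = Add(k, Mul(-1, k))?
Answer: Rational(1, 205817) ≈ 4.8587e-6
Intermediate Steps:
q = 205825
G = -811
Function('t')(k) = -8 (Function('t')(k) = Add(-8, Add(k, Mul(-1, k))) = Add(-8, 0) = -8)
Pow(Add(q, Function('t')(G)), -1) = Pow(Add(205825, -8), -1) = Pow(205817, -1) = Rational(1, 205817)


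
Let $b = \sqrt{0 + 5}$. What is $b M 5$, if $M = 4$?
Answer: $20 \sqrt{5} \approx 44.721$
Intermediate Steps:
$b = \sqrt{5} \approx 2.2361$
$b M 5 = \sqrt{5} \cdot 4 \cdot 5 = 4 \sqrt{5} \cdot 5 = 20 \sqrt{5}$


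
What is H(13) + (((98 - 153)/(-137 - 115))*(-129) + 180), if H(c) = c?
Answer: 13847/84 ≈ 164.85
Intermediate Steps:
H(13) + (((98 - 153)/(-137 - 115))*(-129) + 180) = 13 + (((98 - 153)/(-137 - 115))*(-129) + 180) = 13 + (-55/(-252)*(-129) + 180) = 13 + (-55*(-1/252)*(-129) + 180) = 13 + ((55/252)*(-129) + 180) = 13 + (-2365/84 + 180) = 13 + 12755/84 = 13847/84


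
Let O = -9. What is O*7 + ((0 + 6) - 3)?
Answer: -60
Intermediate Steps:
O*7 + ((0 + 6) - 3) = -9*7 + ((0 + 6) - 3) = -63 + (6 - 3) = -63 + 3 = -60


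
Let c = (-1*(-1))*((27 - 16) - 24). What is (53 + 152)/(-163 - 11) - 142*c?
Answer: 320999/174 ≈ 1844.8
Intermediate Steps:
c = -13 (c = 1*(11 - 24) = 1*(-13) = -13)
(53 + 152)/(-163 - 11) - 142*c = (53 + 152)/(-163 - 11) - 142*(-13) = 205/(-174) + 1846 = 205*(-1/174) + 1846 = -205/174 + 1846 = 320999/174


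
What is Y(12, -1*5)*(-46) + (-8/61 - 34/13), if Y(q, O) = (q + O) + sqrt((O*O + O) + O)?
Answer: -257524/793 - 46*sqrt(15) ≈ -502.90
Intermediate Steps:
Y(q, O) = O + q + sqrt(O**2 + 2*O) (Y(q, O) = (O + q) + sqrt((O**2 + O) + O) = (O + q) + sqrt((O + O**2) + O) = (O + q) + sqrt(O**2 + 2*O) = O + q + sqrt(O**2 + 2*O))
Y(12, -1*5)*(-46) + (-8/61 - 34/13) = (-1*5 + 12 + sqrt((-1*5)*(2 - 1*5)))*(-46) + (-8/61 - 34/13) = (-5 + 12 + sqrt(-5*(2 - 5)))*(-46) + (-8*1/61 - 34*1/13) = (-5 + 12 + sqrt(-5*(-3)))*(-46) + (-8/61 - 34/13) = (-5 + 12 + sqrt(15))*(-46) - 2178/793 = (7 + sqrt(15))*(-46) - 2178/793 = (-322 - 46*sqrt(15)) - 2178/793 = -257524/793 - 46*sqrt(15)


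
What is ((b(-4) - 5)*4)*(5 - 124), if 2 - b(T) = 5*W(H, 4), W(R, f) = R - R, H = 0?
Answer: 1428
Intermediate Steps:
W(R, f) = 0
b(T) = 2 (b(T) = 2 - 5*0 = 2 - 1*0 = 2 + 0 = 2)
((b(-4) - 5)*4)*(5 - 124) = ((2 - 5)*4)*(5 - 124) = -3*4*(-119) = -12*(-119) = 1428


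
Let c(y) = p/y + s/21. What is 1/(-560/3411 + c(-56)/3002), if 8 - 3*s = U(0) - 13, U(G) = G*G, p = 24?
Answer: -35839377/5885057 ≈ -6.0899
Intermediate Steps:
U(G) = G²
s = 7 (s = 8/3 - (0² - 13)/3 = 8/3 - (0 - 13)/3 = 8/3 - ⅓*(-13) = 8/3 + 13/3 = 7)
c(y) = ⅓ + 24/y (c(y) = 24/y + 7/21 = 24/y + 7*(1/21) = 24/y + ⅓ = ⅓ + 24/y)
1/(-560/3411 + c(-56)/3002) = 1/(-560/3411 + ((⅓)*(72 - 56)/(-56))/3002) = 1/(-560*1/3411 + ((⅓)*(-1/56)*16)*(1/3002)) = 1/(-560/3411 - 2/21*1/3002) = 1/(-560/3411 - 1/31521) = 1/(-5885057/35839377) = -35839377/5885057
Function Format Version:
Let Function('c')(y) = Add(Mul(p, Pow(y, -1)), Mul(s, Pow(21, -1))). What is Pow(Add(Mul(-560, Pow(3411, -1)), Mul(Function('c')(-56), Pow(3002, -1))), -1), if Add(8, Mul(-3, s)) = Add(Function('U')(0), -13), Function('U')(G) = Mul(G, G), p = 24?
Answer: Rational(-35839377, 5885057) ≈ -6.0899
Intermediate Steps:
Function('U')(G) = Pow(G, 2)
s = 7 (s = Add(Rational(8, 3), Mul(Rational(-1, 3), Add(Pow(0, 2), -13))) = Add(Rational(8, 3), Mul(Rational(-1, 3), Add(0, -13))) = Add(Rational(8, 3), Mul(Rational(-1, 3), -13)) = Add(Rational(8, 3), Rational(13, 3)) = 7)
Function('c')(y) = Add(Rational(1, 3), Mul(24, Pow(y, -1))) (Function('c')(y) = Add(Mul(24, Pow(y, -1)), Mul(7, Pow(21, -1))) = Add(Mul(24, Pow(y, -1)), Mul(7, Rational(1, 21))) = Add(Mul(24, Pow(y, -1)), Rational(1, 3)) = Add(Rational(1, 3), Mul(24, Pow(y, -1))))
Pow(Add(Mul(-560, Pow(3411, -1)), Mul(Function('c')(-56), Pow(3002, -1))), -1) = Pow(Add(Mul(-560, Pow(3411, -1)), Mul(Mul(Rational(1, 3), Pow(-56, -1), Add(72, -56)), Pow(3002, -1))), -1) = Pow(Add(Mul(-560, Rational(1, 3411)), Mul(Mul(Rational(1, 3), Rational(-1, 56), 16), Rational(1, 3002))), -1) = Pow(Add(Rational(-560, 3411), Mul(Rational(-2, 21), Rational(1, 3002))), -1) = Pow(Add(Rational(-560, 3411), Rational(-1, 31521)), -1) = Pow(Rational(-5885057, 35839377), -1) = Rational(-35839377, 5885057)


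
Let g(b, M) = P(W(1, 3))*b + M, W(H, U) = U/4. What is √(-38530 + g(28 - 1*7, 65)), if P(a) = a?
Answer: I*√153797/2 ≈ 196.08*I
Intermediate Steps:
W(H, U) = U/4 (W(H, U) = U*(¼) = U/4)
g(b, M) = M + 3*b/4 (g(b, M) = ((¼)*3)*b + M = 3*b/4 + M = M + 3*b/4)
√(-38530 + g(28 - 1*7, 65)) = √(-38530 + (65 + 3*(28 - 1*7)/4)) = √(-38530 + (65 + 3*(28 - 7)/4)) = √(-38530 + (65 + (¾)*21)) = √(-38530 + (65 + 63/4)) = √(-38530 + 323/4) = √(-153797/4) = I*√153797/2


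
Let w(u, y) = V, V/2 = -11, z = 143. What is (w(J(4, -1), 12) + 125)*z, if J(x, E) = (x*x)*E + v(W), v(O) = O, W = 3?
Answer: 14729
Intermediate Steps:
V = -22 (V = 2*(-11) = -22)
J(x, E) = 3 + E*x² (J(x, E) = (x*x)*E + 3 = x²*E + 3 = E*x² + 3 = 3 + E*x²)
w(u, y) = -22
(w(J(4, -1), 12) + 125)*z = (-22 + 125)*143 = 103*143 = 14729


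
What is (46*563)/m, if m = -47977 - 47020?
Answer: -25898/94997 ≈ -0.27262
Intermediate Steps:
m = -94997
(46*563)/m = (46*563)/(-94997) = 25898*(-1/94997) = -25898/94997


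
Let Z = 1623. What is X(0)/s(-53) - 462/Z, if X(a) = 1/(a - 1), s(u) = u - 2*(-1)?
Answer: -7313/27591 ≈ -0.26505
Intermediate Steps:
s(u) = 2 + u (s(u) = u + 2 = 2 + u)
X(a) = 1/(-1 + a)
X(0)/s(-53) - 462/Z = 1/((-1 + 0)*(2 - 53)) - 462/1623 = 1/(-1*(-51)) - 462*1/1623 = -1*(-1/51) - 154/541 = 1/51 - 154/541 = -7313/27591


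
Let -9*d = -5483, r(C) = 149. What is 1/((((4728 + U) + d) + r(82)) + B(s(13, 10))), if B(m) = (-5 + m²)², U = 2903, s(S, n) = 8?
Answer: 9/106832 ≈ 8.4244e-5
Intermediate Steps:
d = 5483/9 (d = -⅑*(-5483) = 5483/9 ≈ 609.22)
1/((((4728 + U) + d) + r(82)) + B(s(13, 10))) = 1/((((4728 + 2903) + 5483/9) + 149) + (-5 + 8²)²) = 1/(((7631 + 5483/9) + 149) + (-5 + 64)²) = 1/((74162/9 + 149) + 59²) = 1/(75503/9 + 3481) = 1/(106832/9) = 9/106832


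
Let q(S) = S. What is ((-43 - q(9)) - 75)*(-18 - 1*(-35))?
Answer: -2159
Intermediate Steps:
((-43 - q(9)) - 75)*(-18 - 1*(-35)) = ((-43 - 1*9) - 75)*(-18 - 1*(-35)) = ((-43 - 9) - 75)*(-18 + 35) = (-52 - 75)*17 = -127*17 = -2159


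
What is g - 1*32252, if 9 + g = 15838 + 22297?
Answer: 5874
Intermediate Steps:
g = 38126 (g = -9 + (15838 + 22297) = -9 + 38135 = 38126)
g - 1*32252 = 38126 - 1*32252 = 38126 - 32252 = 5874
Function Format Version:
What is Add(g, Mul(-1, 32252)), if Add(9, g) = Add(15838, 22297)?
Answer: 5874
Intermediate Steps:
g = 38126 (g = Add(-9, Add(15838, 22297)) = Add(-9, 38135) = 38126)
Add(g, Mul(-1, 32252)) = Add(38126, Mul(-1, 32252)) = Add(38126, -32252) = 5874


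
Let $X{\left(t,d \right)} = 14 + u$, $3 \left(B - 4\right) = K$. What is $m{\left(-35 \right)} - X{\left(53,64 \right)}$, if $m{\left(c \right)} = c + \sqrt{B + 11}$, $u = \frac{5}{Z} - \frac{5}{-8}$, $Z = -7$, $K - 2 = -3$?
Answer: $- \frac{2739}{56} + \frac{2 \sqrt{33}}{3} \approx -45.081$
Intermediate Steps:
$K = -1$ ($K = 2 - 3 = -1$)
$B = \frac{11}{3}$ ($B = 4 + \frac{1}{3} \left(-1\right) = 4 - \frac{1}{3} = \frac{11}{3} \approx 3.6667$)
$u = - \frac{5}{56}$ ($u = \frac{5}{-7} - \frac{5}{-8} = 5 \left(- \frac{1}{7}\right) - - \frac{5}{8} = - \frac{5}{7} + \frac{5}{8} = - \frac{5}{56} \approx -0.089286$)
$X{\left(t,d \right)} = \frac{779}{56}$ ($X{\left(t,d \right)} = 14 - \frac{5}{56} = \frac{779}{56}$)
$m{\left(c \right)} = c + \frac{2 \sqrt{33}}{3}$ ($m{\left(c \right)} = c + \sqrt{\frac{11}{3} + 11} = c + \sqrt{\frac{44}{3}} = c + \frac{2 \sqrt{33}}{3}$)
$m{\left(-35 \right)} - X{\left(53,64 \right)} = \left(-35 + \frac{2 \sqrt{33}}{3}\right) - \frac{779}{56} = - \frac{2739}{56} + \frac{2 \sqrt{33}}{3}$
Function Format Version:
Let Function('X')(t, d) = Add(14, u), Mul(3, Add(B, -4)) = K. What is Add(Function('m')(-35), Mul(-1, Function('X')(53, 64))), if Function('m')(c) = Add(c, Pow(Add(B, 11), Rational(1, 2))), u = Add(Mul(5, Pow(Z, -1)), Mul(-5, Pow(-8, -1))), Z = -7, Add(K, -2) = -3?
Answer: Add(Rational(-2739, 56), Mul(Rational(2, 3), Pow(33, Rational(1, 2)))) ≈ -45.081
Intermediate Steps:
K = -1 (K = Add(2, -3) = -1)
B = Rational(11, 3) (B = Add(4, Mul(Rational(1, 3), -1)) = Add(4, Rational(-1, 3)) = Rational(11, 3) ≈ 3.6667)
u = Rational(-5, 56) (u = Add(Mul(5, Pow(-7, -1)), Mul(-5, Pow(-8, -1))) = Add(Mul(5, Rational(-1, 7)), Mul(-5, Rational(-1, 8))) = Add(Rational(-5, 7), Rational(5, 8)) = Rational(-5, 56) ≈ -0.089286)
Function('X')(t, d) = Rational(779, 56) (Function('X')(t, d) = Add(14, Rational(-5, 56)) = Rational(779, 56))
Function('m')(c) = Add(c, Mul(Rational(2, 3), Pow(33, Rational(1, 2)))) (Function('m')(c) = Add(c, Pow(Add(Rational(11, 3), 11), Rational(1, 2))) = Add(c, Pow(Rational(44, 3), Rational(1, 2))) = Add(c, Mul(Rational(2, 3), Pow(33, Rational(1, 2)))))
Add(Function('m')(-35), Mul(-1, Function('X')(53, 64))) = Add(Add(-35, Mul(Rational(2, 3), Pow(33, Rational(1, 2)))), Mul(-1, Rational(779, 56))) = Add(Add(-35, Mul(Rational(2, 3), Pow(33, Rational(1, 2)))), Rational(-779, 56)) = Add(Rational(-2739, 56), Mul(Rational(2, 3), Pow(33, Rational(1, 2))))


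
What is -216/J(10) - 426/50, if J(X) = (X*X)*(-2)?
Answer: -186/25 ≈ -7.4400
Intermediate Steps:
J(X) = -2*X² (J(X) = X²*(-2) = -2*X²)
-216/J(10) - 426/50 = -216/((-2*10²)) - 426/50 = -216/((-2*100)) - 426*1/50 = -216/(-200) - 213/25 = -216*(-1/200) - 213/25 = 27/25 - 213/25 = -186/25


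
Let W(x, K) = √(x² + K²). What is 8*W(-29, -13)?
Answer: 8*√1010 ≈ 254.24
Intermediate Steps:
W(x, K) = √(K² + x²)
8*W(-29, -13) = 8*√((-13)² + (-29)²) = 8*√(169 + 841) = 8*√1010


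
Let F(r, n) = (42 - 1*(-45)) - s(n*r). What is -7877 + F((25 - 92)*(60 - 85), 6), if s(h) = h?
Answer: -17840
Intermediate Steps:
F(r, n) = 87 - n*r (F(r, n) = (42 - 1*(-45)) - n*r = (42 + 45) - n*r = 87 - n*r)
-7877 + F((25 - 92)*(60 - 85), 6) = -7877 + (87 - 1*6*(25 - 92)*(60 - 85)) = -7877 + (87 - 1*6*(-67*(-25))) = -7877 + (87 - 1*6*1675) = -7877 + (87 - 10050) = -7877 - 9963 = -17840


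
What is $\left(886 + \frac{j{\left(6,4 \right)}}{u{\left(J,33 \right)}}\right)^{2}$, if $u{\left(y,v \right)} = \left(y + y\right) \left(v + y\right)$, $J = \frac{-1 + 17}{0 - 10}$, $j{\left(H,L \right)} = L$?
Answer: $\frac{309562042689}{394384} \approx 7.8493 \cdot 10^{5}$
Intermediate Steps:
$J = - \frac{8}{5}$ ($J = \frac{16}{-10} = 16 \left(- \frac{1}{10}\right) = - \frac{8}{5} \approx -1.6$)
$u{\left(y,v \right)} = 2 y \left(v + y\right)$
$\left(886 + \frac{j{\left(6,4 \right)}}{u{\left(J,33 \right)}}\right)^{2} = \left(886 + \frac{4}{2 \left(- \frac{8}{5}\right) \left(33 - \frac{8}{5}\right)}\right)^{2} = \left(886 + \frac{4}{2 \left(- \frac{8}{5}\right) \frac{157}{5}}\right)^{2} = \left(886 + \frac{4}{- \frac{2512}{25}}\right)^{2} = \left(886 + 4 \left(- \frac{25}{2512}\right)\right)^{2} = \left(886 - \frac{25}{628}\right)^{2} = \left(\frac{556383}{628}\right)^{2} = \frac{309562042689}{394384}$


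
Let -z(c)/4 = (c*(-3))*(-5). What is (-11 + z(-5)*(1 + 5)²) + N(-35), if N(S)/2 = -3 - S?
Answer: 10853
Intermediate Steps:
N(S) = -6 - 2*S (N(S) = 2*(-3 - S) = -6 - 2*S)
z(c) = -60*c (z(c) = -4*c*(-3)*(-5) = -4*(-3*c)*(-5) = -60*c)
(-11 + z(-5)*(1 + 5)²) + N(-35) = (-11 + (-60*(-5))*(1 + 5)²) + (-6 - 2*(-35)) = (-11 + 300*6²) + (-6 + 70) = (-11 + 300*36) + 64 = (-11 + 10800) + 64 = 10789 + 64 = 10853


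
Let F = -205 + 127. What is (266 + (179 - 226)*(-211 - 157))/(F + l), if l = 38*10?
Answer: 8781/151 ≈ 58.152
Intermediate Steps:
F = -78
l = 380
(266 + (179 - 226)*(-211 - 157))/(F + l) = (266 + (179 - 226)*(-211 - 157))/(-78 + 380) = (266 - 47*(-368))/302 = (266 + 17296)*(1/302) = 17562*(1/302) = 8781/151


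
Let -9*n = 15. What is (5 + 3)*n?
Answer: -40/3 ≈ -13.333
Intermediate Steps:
n = -5/3 (n = -1/9*15 = -5/3 ≈ -1.6667)
(5 + 3)*n = (5 + 3)*(-5/3) = 8*(-5/3) = -40/3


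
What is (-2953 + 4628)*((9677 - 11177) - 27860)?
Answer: -49178000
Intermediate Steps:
(-2953 + 4628)*((9677 - 11177) - 27860) = 1675*(-1500 - 27860) = 1675*(-29360) = -49178000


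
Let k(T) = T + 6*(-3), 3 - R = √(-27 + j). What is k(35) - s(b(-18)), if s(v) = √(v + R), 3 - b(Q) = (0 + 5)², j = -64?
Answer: 17 - √(-19 - I*√91) ≈ 15.937 + 4.4867*I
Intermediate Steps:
R = 3 - I*√91 (R = 3 - √(-27 - 64) = 3 - √(-91) = 3 - I*√91 ≈ 3.0 - 9.5394*I)
b(Q) = -22 (b(Q) = 3 - (0 + 5)² = 3 - 1*5² = 3 - 1*25 = 3 - 25 = -22)
k(T) = -18 + T (k(T) = T - 18 = -18 + T)
s(v) = √(3 + v - I*√91) (s(v) = √(v + (3 - I*√91)) = √(3 + v - I*√91))
k(35) - s(b(-18)) = (-18 + 35) - √(3 - 22 - I*√91) = 17 - √(-19 - I*√91)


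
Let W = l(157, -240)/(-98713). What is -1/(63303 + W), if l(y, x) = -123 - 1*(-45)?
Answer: -98713/6248829117 ≈ -1.5797e-5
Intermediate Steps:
l(y, x) = -78 (l(y, x) = -123 + 45 = -78)
W = 78/98713 (W = -78/(-98713) = -78*(-1/98713) = 78/98713 ≈ 0.00079017)
-1/(63303 + W) = -1/(63303 + 78/98713) = -1/6248829117/98713 = -1*98713/6248829117 = -98713/6248829117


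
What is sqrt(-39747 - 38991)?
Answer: I*sqrt(78738) ≈ 280.6*I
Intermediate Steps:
sqrt(-39747 - 38991) = sqrt(-78738) = I*sqrt(78738)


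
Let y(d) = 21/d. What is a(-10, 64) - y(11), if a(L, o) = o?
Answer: 683/11 ≈ 62.091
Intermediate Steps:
a(-10, 64) - y(11) = 64 - 21/11 = 683/11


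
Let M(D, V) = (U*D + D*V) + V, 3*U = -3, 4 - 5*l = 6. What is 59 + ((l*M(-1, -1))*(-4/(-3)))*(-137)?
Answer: 1981/15 ≈ 132.07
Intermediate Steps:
l = -⅖ (l = ⅘ - ⅕*6 = ⅘ - 6/5 = -⅖ ≈ -0.40000)
U = -1 (U = (⅓)*(-3) = -1)
M(D, V) = V - D + D*V (M(D, V) = (-D + D*V) + V = V - D + D*V)
59 + ((l*M(-1, -1))*(-4/(-3)))*(-137) = 59 + ((-2*(-1 - 1*(-1) - 1*(-1))/5)*(-4/(-3)))*(-137) = 59 + ((-2*(-1 + 1 + 1)/5)*(-4*(-⅓)))*(-137) = 59 + (-⅖*1*(4/3))*(-137) = 59 - ⅖*4/3*(-137) = 59 - 8/15*(-137) = 59 + 1096/15 = 1981/15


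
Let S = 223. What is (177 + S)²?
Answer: 160000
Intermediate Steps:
(177 + S)² = (177 + 223)² = 400² = 160000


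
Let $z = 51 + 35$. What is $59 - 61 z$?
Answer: $-5187$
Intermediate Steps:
$z = 86$
$59 - 61 z = 59 - 5246 = -5187$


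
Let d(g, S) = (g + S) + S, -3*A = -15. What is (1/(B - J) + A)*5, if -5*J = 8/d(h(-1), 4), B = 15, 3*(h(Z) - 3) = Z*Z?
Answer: 32600/1287 ≈ 25.330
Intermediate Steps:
A = 5 (A = -1/3*(-15) = 5)
h(Z) = 3 + Z**2/3 (h(Z) = 3 + (Z*Z)/3 = 3 + Z**2/3)
d(g, S) = g + 2*S (d(g, S) = (S + g) + S = g + 2*S)
J = -12/85 (J = -8/(5*((3 + (1/3)*(-1)**2) + 2*4)) = -8/(5*((3 + (1/3)*1) + 8)) = -8/(5*((3 + 1/3) + 8)) = -8/(5*(10/3 + 8)) = -8/(5*34/3) = -8*3/(5*34) = -1/5*12/17 = -12/85 ≈ -0.14118)
(1/(B - J) + A)*5 = (1/(15 - 1*(-12/85)) + 5)*5 = (1/(15 + 12/85) + 5)*5 = (1/(1287/85) + 5)*5 = (85/1287 + 5)*5 = (6520/1287)*5 = 32600/1287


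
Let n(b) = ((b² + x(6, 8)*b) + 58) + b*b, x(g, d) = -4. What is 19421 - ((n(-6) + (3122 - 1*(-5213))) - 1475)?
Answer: 12407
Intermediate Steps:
n(b) = 58 - 4*b + 2*b² (n(b) = ((b² - 4*b) + 58) + b*b = (58 + b² - 4*b) + b² = 58 - 4*b + 2*b²)
19421 - ((n(-6) + (3122 - 1*(-5213))) - 1475) = 19421 - (((58 - 4*(-6) + 2*(-6)²) + (3122 - 1*(-5213))) - 1475) = 19421 - (((58 + 24 + 2*36) + (3122 + 5213)) - 1475) = 19421 - (((58 + 24 + 72) + 8335) - 1475) = 19421 - ((154 + 8335) - 1475) = 19421 - (8489 - 1475) = 19421 - 1*7014 = 19421 - 7014 = 12407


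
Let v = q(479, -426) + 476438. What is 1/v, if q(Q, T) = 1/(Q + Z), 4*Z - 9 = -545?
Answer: 345/164371111 ≈ 2.0989e-6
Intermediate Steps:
Z = -134 (Z = 9/4 + (¼)*(-545) = 9/4 - 545/4 = -134)
q(Q, T) = 1/(-134 + Q) (q(Q, T) = 1/(Q - 134) = 1/(-134 + Q))
v = 164371111/345 (v = 1/(-134 + 479) + 476438 = 1/345 + 476438 = 164371111/345 ≈ 4.7644e+5)
1/v = 1/(164371111/345) = 345/164371111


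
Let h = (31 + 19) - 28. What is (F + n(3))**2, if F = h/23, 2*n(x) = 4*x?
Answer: 25600/529 ≈ 48.393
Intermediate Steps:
n(x) = 2*x (n(x) = (4*x)/2 = 2*x)
h = 22 (h = 50 - 28 = 22)
F = 22/23 ≈ 0.95652
(F + n(3))**2 = (22/23 + 2*3)**2 = (22/23 + 6)**2 = (160/23)**2 = 25600/529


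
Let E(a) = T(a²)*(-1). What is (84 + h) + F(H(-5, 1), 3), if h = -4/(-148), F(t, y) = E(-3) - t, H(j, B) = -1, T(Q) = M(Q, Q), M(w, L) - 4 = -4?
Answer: 3146/37 ≈ 85.027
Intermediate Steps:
M(w, L) = 0 (M(w, L) = 4 - 4 = 0)
T(Q) = 0
E(a) = 0 (E(a) = 0*(-1) = 0)
F(t, y) = -t (F(t, y) = 0 - t = -t)
h = 1/37 (h = -4*(-1/148) = 1/37 ≈ 0.027027)
(84 + h) + F(H(-5, 1), 3) = (84 + 1/37) - 1*(-1) = 3109/37 + 1 = 3146/37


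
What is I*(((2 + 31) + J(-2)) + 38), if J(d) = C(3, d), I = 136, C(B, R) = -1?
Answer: 9520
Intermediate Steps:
J(d) = -1
I*(((2 + 31) + J(-2)) + 38) = 136*(((2 + 31) - 1) + 38) = 136*((33 - 1) + 38) = 136*(32 + 38) = 136*70 = 9520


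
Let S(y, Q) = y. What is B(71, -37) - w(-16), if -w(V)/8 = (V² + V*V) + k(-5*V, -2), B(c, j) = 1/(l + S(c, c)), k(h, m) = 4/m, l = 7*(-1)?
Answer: 261121/64 ≈ 4080.0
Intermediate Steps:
l = -7
B(c, j) = 1/(-7 + c)
w(V) = 16 - 16*V² (w(V) = -8*((V² + V*V) + 4/(-2)) = -8*((V² + V²) + 4*(-½)) = -8*(2*V² - 2) = -8*(-2 + 2*V²) = 16 - 16*V²)
B(71, -37) - w(-16) = 1/(-7 + 71) - (16 - 16*(-16)²) = 1/64 - (16 - 16*256) = 1/64 - (16 - 4096) = 1/64 - 1*(-4080) = 1/64 + 4080 = 261121/64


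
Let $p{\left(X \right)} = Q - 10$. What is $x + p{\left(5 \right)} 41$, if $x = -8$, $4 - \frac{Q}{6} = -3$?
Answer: $1304$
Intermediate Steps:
$Q = 42$ ($Q = 24 - -18 = 24 + 18 = 42$)
$p{\left(X \right)} = 32$ ($p{\left(X \right)} = 42 - 10 = 32$)
$x + p{\left(5 \right)} 41 = -8 + 32 \cdot 41 = -8 + 1312 = 1304$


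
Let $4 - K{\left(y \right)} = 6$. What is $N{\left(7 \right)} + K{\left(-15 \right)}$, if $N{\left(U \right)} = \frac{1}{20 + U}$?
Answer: $- \frac{53}{27} \approx -1.963$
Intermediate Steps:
$K{\left(y \right)} = -2$ ($K{\left(y \right)} = 4 - 6 = -2$)
$N{\left(7 \right)} + K{\left(-15 \right)} = \frac{1}{20 + 7} - 2 = \frac{1}{27} - 2 = - \frac{53}{27}$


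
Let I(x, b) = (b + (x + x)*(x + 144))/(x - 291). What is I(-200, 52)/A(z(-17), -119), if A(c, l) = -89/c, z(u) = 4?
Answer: 89808/43699 ≈ 2.0551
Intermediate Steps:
I(x, b) = (b + 2*x*(144 + x))/(-291 + x) (I(x, b) = (b + (2*x)*(144 + x))/(-291 + x) = (b + 2*x*(144 + x))/(-291 + x))
I(-200, 52)/A(z(-17), -119) = ((52 + 2*(-200)² + 288*(-200))/(-291 - 200))/((-89/4)) = ((52 + 2*40000 - 57600)/(-491))/((-89*¼)) = (-(52 + 80000 - 57600)/491)/(-89/4) = -1/491*22452*(-4/89) = -22452/491*(-4/89) = 89808/43699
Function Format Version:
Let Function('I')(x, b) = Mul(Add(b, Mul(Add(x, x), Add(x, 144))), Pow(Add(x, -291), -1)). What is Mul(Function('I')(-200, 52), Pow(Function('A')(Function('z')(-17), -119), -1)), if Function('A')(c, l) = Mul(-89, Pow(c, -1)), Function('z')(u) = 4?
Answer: Rational(89808, 43699) ≈ 2.0551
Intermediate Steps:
Function('I')(x, b) = Mul(Pow(Add(-291, x), -1), Add(b, Mul(2, x, Add(144, x)))) (Function('I')(x, b) = Mul(Add(b, Mul(Mul(2, x), Add(144, x))), Pow(Add(-291, x), -1)) = Mul(Add(b, Mul(2, x, Add(144, x))), Pow(Add(-291, x), -1)) = Mul(Pow(Add(-291, x), -1), Add(b, Mul(2, x, Add(144, x)))))
Mul(Function('I')(-200, 52), Pow(Function('A')(Function('z')(-17), -119), -1)) = Mul(Mul(Pow(Add(-291, -200), -1), Add(52, Mul(2, Pow(-200, 2)), Mul(288, -200))), Pow(Mul(-89, Pow(4, -1)), -1)) = Mul(Mul(Pow(-491, -1), Add(52, Mul(2, 40000), -57600)), Pow(Mul(-89, Rational(1, 4)), -1)) = Mul(Mul(Rational(-1, 491), Add(52, 80000, -57600)), Pow(Rational(-89, 4), -1)) = Mul(Mul(Rational(-1, 491), 22452), Rational(-4, 89)) = Mul(Rational(-22452, 491), Rational(-4, 89)) = Rational(89808, 43699)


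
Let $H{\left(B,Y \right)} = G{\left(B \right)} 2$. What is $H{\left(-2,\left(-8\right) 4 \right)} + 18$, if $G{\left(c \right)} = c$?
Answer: $14$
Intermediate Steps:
$H{\left(B,Y \right)} = 2 B$ ($H{\left(B,Y \right)} = B 2 = 2 B$)
$H{\left(-2,\left(-8\right) 4 \right)} + 18 = 2 \left(-2\right) + 18 = -4 + 18 = 14$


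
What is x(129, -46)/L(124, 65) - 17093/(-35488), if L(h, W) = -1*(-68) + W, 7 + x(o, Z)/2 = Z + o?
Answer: 403555/248416 ≈ 1.6245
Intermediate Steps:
x(o, Z) = -14 + 2*Z + 2*o (x(o, Z) = -14 + 2*(Z + o) = -14 + (2*Z + 2*o) = -14 + 2*Z + 2*o)
L(h, W) = 68 + W
x(129, -46)/L(124, 65) - 17093/(-35488) = (-14 + 2*(-46) + 2*129)/(68 + 65) - 17093/(-35488) = (-14 - 92 + 258)/133 - 17093*(-1/35488) = 152*(1/133) + 17093/35488 = 8/7 + 17093/35488 = 403555/248416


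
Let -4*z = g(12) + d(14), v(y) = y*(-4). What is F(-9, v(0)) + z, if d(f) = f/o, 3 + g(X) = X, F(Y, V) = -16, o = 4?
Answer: -153/8 ≈ -19.125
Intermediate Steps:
v(y) = -4*y
g(X) = -3 + X
d(f) = f/4
z = -25/8 (z = -((-3 + 12) + (¼)*14)/4 = -(9 + 7/2)/4 = -¼*25/2 = -25/8 ≈ -3.1250)
F(-9, v(0)) + z = -16 - 25/8 = -153/8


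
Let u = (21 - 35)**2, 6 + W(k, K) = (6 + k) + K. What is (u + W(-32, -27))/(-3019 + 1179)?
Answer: -137/1840 ≈ -0.074457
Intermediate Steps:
W(k, K) = K + k (W(k, K) = -6 + ((6 + k) + K) = -6 + (6 + K + k) = K + k)
u = 196 (u = (-14)**2 = 196)
(u + W(-32, -27))/(-3019 + 1179) = (196 + (-27 - 32))/(-3019 + 1179) = (196 - 59)/(-1840) = 137*(-1/1840) = -137/1840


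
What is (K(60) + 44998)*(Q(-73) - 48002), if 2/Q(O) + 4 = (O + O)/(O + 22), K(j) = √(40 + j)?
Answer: -2160553168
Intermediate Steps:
Q(O) = 2/(-4 + 2*O/(22 + O)) (Q(O) = 2/(-4 + (O + O)/(O + 22)) = 2/(-4 + (2*O)/(22 + O)) = 2/(-4 + 2*O/(22 + O)))
(K(60) + 44998)*(Q(-73) - 48002) = (√(40 + 60) + 44998)*((-22 - 1*(-73))/(44 - 73) - 48002) = (√100 + 44998)*((-22 + 73)/(-29) - 48002) = (10 + 44998)*(-1/29*51 - 48002) = 45008*(-51/29 - 48002) = 45008*(-1392109/29) = -2160553168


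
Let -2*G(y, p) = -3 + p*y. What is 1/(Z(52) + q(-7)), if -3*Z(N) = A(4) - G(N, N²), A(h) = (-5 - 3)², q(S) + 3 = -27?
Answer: -2/46971 ≈ -4.2579e-5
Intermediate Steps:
q(S) = -30 (q(S) = -3 - 27 = -30)
A(h) = 64 (A(h) = (-8)² = 64)
G(y, p) = 3/2 - p*y/2 (G(y, p) = -(-3 + p*y)/2 = 3/2 - p*y/2)
Z(N) = -125/6 - N³/6 (Z(N) = -(64 - (3/2 - N²*N/2))/3 = -(64 - (3/2 - N³/2))/3 = -(64 + (-3/2 + N³/2))/3 = -(125/2 + N³/2)/3 = -125/6 - N³/6)
1/(Z(52) + q(-7)) = 1/((-125/6 - ⅙*52³) - 30) = 1/((-125/6 - ⅙*140608) - 30) = 1/((-125/6 - 70304/3) - 30) = 1/(-46911/2 - 30) = 1/(-46971/2) = -2/46971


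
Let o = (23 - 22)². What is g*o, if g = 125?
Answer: 125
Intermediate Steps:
o = 1 (o = 1² = 1)
g*o = 125*1 = 125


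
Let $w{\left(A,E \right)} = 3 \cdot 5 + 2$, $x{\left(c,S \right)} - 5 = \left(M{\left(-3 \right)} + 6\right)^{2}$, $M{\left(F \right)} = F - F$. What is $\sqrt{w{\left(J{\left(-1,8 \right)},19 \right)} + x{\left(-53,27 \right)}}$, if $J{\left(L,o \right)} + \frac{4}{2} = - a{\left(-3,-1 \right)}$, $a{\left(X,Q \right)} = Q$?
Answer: $\sqrt{58} \approx 7.6158$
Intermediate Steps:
$J{\left(L,o \right)} = -1$ ($J{\left(L,o \right)} = -2 - -1 = -2 + 1 = -1$)
$M{\left(F \right)} = 0$
$x{\left(c,S \right)} = 41$ ($x{\left(c,S \right)} = 5 + \left(0 + 6\right)^{2} = 5 + 6^{2} = 5 + 36 = 41$)
$w{\left(A,E \right)} = 17$ ($w{\left(A,E \right)} = 15 + 2 = 17$)
$\sqrt{w{\left(J{\left(-1,8 \right)},19 \right)} + x{\left(-53,27 \right)}} = \sqrt{17 + 41} = \sqrt{58}$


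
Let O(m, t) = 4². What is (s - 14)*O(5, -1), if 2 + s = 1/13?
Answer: -3312/13 ≈ -254.77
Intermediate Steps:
s = -25/13 (s = -2 + 1/13 = -25/13 ≈ -1.9231)
O(m, t) = 16
(s - 14)*O(5, -1) = (-25/13 - 14)*16 = -207/13*16 = -3312/13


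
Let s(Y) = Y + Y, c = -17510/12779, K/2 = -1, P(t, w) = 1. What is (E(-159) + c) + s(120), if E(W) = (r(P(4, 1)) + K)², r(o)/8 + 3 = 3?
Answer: 3100566/12779 ≈ 242.63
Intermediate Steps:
r(o) = 0 (r(o) = -24 + 8*3 = -24 + 24 = 0)
K = -2 (K = 2*(-1) = -2)
E(W) = 4 (E(W) = (0 - 2)² = (-2)² = 4)
c = -17510/12779 (c = -17510*1/12779 = -17510/12779 ≈ -1.3702)
s(Y) = 2*Y
(E(-159) + c) + s(120) = (4 - 17510/12779) + 2*120 = 33606/12779 + 240 = 3100566/12779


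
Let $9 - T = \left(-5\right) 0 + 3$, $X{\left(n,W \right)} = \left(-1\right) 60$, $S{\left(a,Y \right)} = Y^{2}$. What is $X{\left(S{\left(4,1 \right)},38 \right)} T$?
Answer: $-360$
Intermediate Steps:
$X{\left(n,W \right)} = -60$
$T = 6$ ($T = 9 - \left(\left(-5\right) 0 + 3\right) = 9 - \left(0 + 3\right) = 9 - 3 = 6$)
$X{\left(S{\left(4,1 \right)},38 \right)} T = \left(-60\right) 6 = -360$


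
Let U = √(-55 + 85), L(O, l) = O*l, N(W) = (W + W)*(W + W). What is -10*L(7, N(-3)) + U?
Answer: -2520 + √30 ≈ -2514.5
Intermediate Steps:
N(W) = 4*W² (N(W) = (2*W)*(2*W) = 4*W²)
U = √30 ≈ 5.4772
-10*L(7, N(-3)) + U = -70*4*(-3)² + √30 = -70*4*9 + √30 = -70*36 + √30 = -10*252 + √30 = -2520 + √30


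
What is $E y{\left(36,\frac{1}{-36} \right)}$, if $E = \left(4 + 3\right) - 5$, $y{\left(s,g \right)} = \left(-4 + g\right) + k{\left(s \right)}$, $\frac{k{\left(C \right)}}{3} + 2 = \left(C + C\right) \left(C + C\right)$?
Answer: $\frac{559511}{18} \approx 31084.0$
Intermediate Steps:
$k{\left(C \right)} = -6 + 12 C^{2}$ ($k{\left(C \right)} = -6 + 3 \left(C + C\right) \left(C + C\right) = -6 + 3 \cdot 2 C 2 C = -6 + 3 \cdot 4 C^{2} = -6 + 12 C^{2}$)
$y{\left(s,g \right)} = -10 + g + 12 s^{2}$ ($y{\left(s,g \right)} = \left(-4 + g\right) + \left(-6 + 12 s^{2}\right) = -10 + g + 12 s^{2}$)
$E = 2$ ($E = 7 - 5 = 2$)
$E y{\left(36,\frac{1}{-36} \right)} = 2 \left(-10 + \frac{1}{-36} + 12 \cdot 36^{2}\right) = 2 \left(-10 - \frac{1}{36} + 12 \cdot 1296\right) = 2 \left(-10 - \frac{1}{36} + 15552\right) = 2 \cdot \frac{559511}{36} = \frac{559511}{18}$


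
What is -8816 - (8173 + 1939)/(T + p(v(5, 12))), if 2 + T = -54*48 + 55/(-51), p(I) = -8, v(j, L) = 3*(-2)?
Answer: -1169870000/132757 ≈ -8812.1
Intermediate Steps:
v(j, L) = -6
T = -132349/51 (T = -2 + (-54*48 + 55/(-51)) = -2 + (-2592 + 55*(-1/51)) = -2 + (-2592 - 55/51) = -2 - 132247/51 = -132349/51 ≈ -2595.1)
-8816 - (8173 + 1939)/(T + p(v(5, 12))) = -8816 - (8173 + 1939)/(-132349/51 - 8) = -8816 - 10112/(-132757/51) = -8816 - 10112*(-51)/132757 = -8816 - 1*(-515712/132757) = -8816 + 515712/132757 = -1169870000/132757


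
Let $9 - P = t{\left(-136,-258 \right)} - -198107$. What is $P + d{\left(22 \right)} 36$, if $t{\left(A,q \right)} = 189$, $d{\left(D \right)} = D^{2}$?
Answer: $-180863$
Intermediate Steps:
$P = -198287$ ($P = 9 - \left(189 - -198107\right) = 9 - \left(189 + 198107\right) = 9 - 198296 = -198287$)
$P + d{\left(22 \right)} 36 = -198287 + 22^{2} \cdot 36 = -198287 + 484 \cdot 36 = -198287 + 17424 = -180863$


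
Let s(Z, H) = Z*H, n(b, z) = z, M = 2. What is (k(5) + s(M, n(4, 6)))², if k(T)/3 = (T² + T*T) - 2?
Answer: 24336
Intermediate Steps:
k(T) = -6 + 6*T² (k(T) = 3*((T² + T*T) - 2) = 3*((T² + T²) - 2) = 3*(2*T² - 2) = 3*(-2 + 2*T²) = -6 + 6*T²)
s(Z, H) = H*Z
(k(5) + s(M, n(4, 6)))² = ((-6 + 6*5²) + 6*2)² = ((-6 + 6*25) + 12)² = ((-6 + 150) + 12)² = (144 + 12)² = 156² = 24336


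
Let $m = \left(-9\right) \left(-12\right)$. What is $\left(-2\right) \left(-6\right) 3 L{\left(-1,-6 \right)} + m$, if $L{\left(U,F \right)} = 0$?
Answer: $108$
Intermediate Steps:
$m = 108$
$\left(-2\right) \left(-6\right) 3 L{\left(-1,-6 \right)} + m = \left(-2\right) \left(-6\right) 3 \cdot 0 + 108 = 12 \cdot 3 \cdot 0 + 108 = 36 \cdot 0 + 108 = 0 + 108 = 108$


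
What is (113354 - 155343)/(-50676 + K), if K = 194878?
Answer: -41989/144202 ≈ -0.29118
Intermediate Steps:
(113354 - 155343)/(-50676 + K) = (113354 - 155343)/(-50676 + 194878) = -41989/144202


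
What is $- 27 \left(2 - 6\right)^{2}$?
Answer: $-432$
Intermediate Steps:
$- 27 \left(2 - 6\right)^{2} = - 27 \left(-4\right)^{2} = \left(-27\right) 16 = -432$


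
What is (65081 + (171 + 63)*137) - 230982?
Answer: -133843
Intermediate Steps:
(65081 + (171 + 63)*137) - 230982 = (65081 + 234*137) - 230982 = (65081 + 32058) - 230982 = 97139 - 230982 = -133843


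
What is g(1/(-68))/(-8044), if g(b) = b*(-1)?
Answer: -1/546992 ≈ -1.8282e-6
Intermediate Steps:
g(b) = -b
g(1/(-68))/(-8044) = -1/(-68)/(-8044) = -1*(-1/68)*(-1/8044) = (1/68)*(-1/8044) = -1/546992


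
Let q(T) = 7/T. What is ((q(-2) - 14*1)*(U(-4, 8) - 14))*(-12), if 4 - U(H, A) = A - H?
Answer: -4620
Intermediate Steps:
U(H, A) = 4 + H - A (U(H, A) = 4 - (A - H) = 4 + (H - A) = 4 + H - A)
((q(-2) - 14*1)*(U(-4, 8) - 14))*(-12) = ((7/(-2) - 14*1)*((4 - 4 - 1*8) - 14))*(-12) = ((7*(-½) - 14)*((4 - 4 - 8) - 14))*(-12) = ((-7/2 - 14)*(-8 - 14))*(-12) = -35/2*(-22)*(-12) = 385*(-12) = -4620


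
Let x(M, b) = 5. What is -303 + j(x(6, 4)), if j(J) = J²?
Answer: -278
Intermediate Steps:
-303 + j(x(6, 4)) = -303 + 5² = -303 + 25 = -278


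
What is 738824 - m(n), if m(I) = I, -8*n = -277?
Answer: 5910315/8 ≈ 7.3879e+5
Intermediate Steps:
n = 277/8 (n = -⅛*(-277) = 277/8 ≈ 34.625)
738824 - m(n) = 738824 - 1*277/8 = 738824 - 277/8 = 5910315/8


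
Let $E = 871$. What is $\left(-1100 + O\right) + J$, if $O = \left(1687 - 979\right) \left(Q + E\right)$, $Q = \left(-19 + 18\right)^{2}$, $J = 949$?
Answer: $617225$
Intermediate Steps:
$Q = 1$ ($Q = \left(-1\right)^{2} = 1$)
$O = 617376$ ($O = \left(1687 - 979\right) \left(1 + 871\right) = 708 \cdot 872 = 617376$)
$\left(-1100 + O\right) + J = \left(-1100 + 617376\right) + 949 = 616276 + 949 = 617225$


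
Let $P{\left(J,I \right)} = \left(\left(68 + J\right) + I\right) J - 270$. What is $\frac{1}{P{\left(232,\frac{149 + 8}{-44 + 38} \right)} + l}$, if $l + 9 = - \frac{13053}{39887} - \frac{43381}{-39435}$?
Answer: $\frac{524314615}{33163479367919} \approx 1.581 \cdot 10^{-5}$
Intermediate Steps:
$P{\left(J,I \right)} = -270 + J \left(68 + I + J\right)$ ($P{\left(J,I \right)} = \left(68 + I + J\right) J - 270 = J \left(68 + I + J\right) - 270 = -270 + J \left(68 + I + J\right)$)
$l = - \frac{12940901713}{1572943845}$ ($l = -9 - \left(- \frac{43381}{39435} + \frac{13053}{39887}\right) = -9 - - \frac{1215592892}{1572943845} = -9 + \left(- \frac{13053}{39887} + \frac{43381}{39435}\right) = -9 + \frac{1215592892}{1572943845} = - \frac{12940901713}{1572943845} \approx -8.2272$)
$\frac{1}{P{\left(232,\frac{149 + 8}{-44 + 38} \right)} + l} = \frac{1}{\left(-270 + 232^{2} + 68 \cdot 232 + \frac{149 + 8}{-44 + 38} \cdot 232\right) - \frac{12940901713}{1572943845}} = \frac{1}{\left(-270 + 53824 + 15776 + \frac{157}{-6} \cdot 232\right) - \frac{12940901713}{1572943845}} = \frac{1}{\left(-270 + 53824 + 15776 + 157 \left(- \frac{1}{6}\right) 232\right) - \frac{12940901713}{1572943845}} = \frac{1}{\left(-270 + 53824 + 15776 - \frac{18212}{3}\right) - \frac{12940901713}{1572943845}} = \frac{1}{\frac{189778}{3} - \frac{12940901713}{1572943845}} = \frac{1}{\frac{33163479367919}{524314615}} = \frac{524314615}{33163479367919}$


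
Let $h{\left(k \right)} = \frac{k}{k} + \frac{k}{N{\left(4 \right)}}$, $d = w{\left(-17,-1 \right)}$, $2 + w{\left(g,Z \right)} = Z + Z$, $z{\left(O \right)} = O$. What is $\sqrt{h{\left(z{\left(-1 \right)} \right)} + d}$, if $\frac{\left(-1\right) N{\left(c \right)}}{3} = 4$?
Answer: $\frac{i \sqrt{105}}{6} \approx 1.7078 i$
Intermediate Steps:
$N{\left(c \right)} = -12$ ($N{\left(c \right)} = \left(-3\right) 4 = -12$)
$w{\left(g,Z \right)} = -2 + 2 Z$ ($w{\left(g,Z \right)} = -2 + \left(Z + Z\right) = -2 + 2 Z$)
$d = -4$ ($d = -2 + 2 \left(-1\right) = -2 - 2 = -4$)
$h{\left(k \right)} = 1 - \frac{k}{12}$ ($h{\left(k \right)} = \frac{k}{k} + \frac{k}{-12} = 1 + k \left(- \frac{1}{12}\right) = 1 - \frac{k}{12}$)
$\sqrt{h{\left(z{\left(-1 \right)} \right)} + d} = \sqrt{\left(1 - - \frac{1}{12}\right) - 4} = \sqrt{\left(1 + \frac{1}{12}\right) - 4} = \sqrt{\frac{13}{12} - 4} = \sqrt{- \frac{35}{12}} = \frac{i \sqrt{105}}{6}$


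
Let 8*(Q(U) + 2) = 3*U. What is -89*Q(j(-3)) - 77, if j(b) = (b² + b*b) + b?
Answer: -3197/8 ≈ -399.63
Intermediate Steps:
j(b) = b + 2*b² (j(b) = (b² + b²) + b = 2*b² + b = b + 2*b²)
Q(U) = -2 + 3*U/8 (Q(U) = -2 + (3*U)/8 = -2 + 3*U/8)
-89*Q(j(-3)) - 77 = -89*(-2 + 3*(-3*(1 + 2*(-3)))/8) - 77 = -89*(-2 + 3*(-3*(1 - 6))/8) - 77 = -89*(-2 + 3*(-3*(-5))/8) - 77 = -89*(-2 + (3/8)*15) - 77 = -89*(-2 + 45/8) - 77 = -89*29/8 - 77 = -2581/8 - 77 = -3197/8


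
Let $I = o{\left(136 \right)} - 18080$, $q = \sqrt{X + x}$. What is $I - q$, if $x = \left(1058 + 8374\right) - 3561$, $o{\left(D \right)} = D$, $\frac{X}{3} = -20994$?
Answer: $-17944 - i \sqrt{57111} \approx -17944.0 - 238.98 i$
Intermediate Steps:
$X = -62982$ ($X = 3 \left(-20994\right) = -62982$)
$x = 5871$ ($x = 9432 - 3561 = 5871$)
$q = i \sqrt{57111}$ ($q = \sqrt{-62982 + 5871} = \sqrt{-57111} = i \sqrt{57111} \approx 238.98 i$)
$I = -17944$ ($I = 136 - 18080 = -17944$)
$I - q = -17944 - i \sqrt{57111}$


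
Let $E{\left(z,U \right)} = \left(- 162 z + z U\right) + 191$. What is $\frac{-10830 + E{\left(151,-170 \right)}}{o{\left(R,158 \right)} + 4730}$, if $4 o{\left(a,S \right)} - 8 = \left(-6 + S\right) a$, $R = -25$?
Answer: $- \frac{60771}{3782} \approx -16.068$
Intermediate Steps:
$o{\left(a,S \right)} = 2 + \frac{a \left(-6 + S\right)}{4}$ ($o{\left(a,S \right)} = 2 + \frac{\left(-6 + S\right) a}{4} = 2 + \frac{a \left(-6 + S\right)}{4}$)
$E{\left(z,U \right)} = 191 - 162 z + U z$ ($E{\left(z,U \right)} = \left(- 162 z + U z\right) + 191 = 191 - 162 z + U z$)
$\frac{-10830 + E{\left(151,-170 \right)}}{o{\left(R,158 \right)} + 4730} = \frac{-10830 - 49941}{\left(2 - - \frac{75}{2} + \frac{1}{4} \cdot 158 \left(-25\right)\right) + 4730} = \frac{-10830 - 49941}{\left(2 + \frac{75}{2} - \frac{1975}{2}\right) + 4730} = \frac{-10830 - 49941}{-948 + 4730} = - \frac{60771}{3782}$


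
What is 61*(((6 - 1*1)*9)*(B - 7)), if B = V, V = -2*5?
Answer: -46665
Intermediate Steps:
V = -10
B = -10
61*(((6 - 1*1)*9)*(B - 7)) = 61*(((6 - 1*1)*9)*(-10 - 7)) = 61*(((6 - 1)*9)*(-17)) = 61*((5*9)*(-17)) = 61*(45*(-17)) = 61*(-765) = -46665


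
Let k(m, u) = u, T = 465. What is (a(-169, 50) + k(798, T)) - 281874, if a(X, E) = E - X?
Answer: -281190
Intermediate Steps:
(a(-169, 50) + k(798, T)) - 281874 = ((50 - 1*(-169)) + 465) - 281874 = ((50 + 169) + 465) - 281874 = (219 + 465) - 281874 = 684 - 281874 = -281190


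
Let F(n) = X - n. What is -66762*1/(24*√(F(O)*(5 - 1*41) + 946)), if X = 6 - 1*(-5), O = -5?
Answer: -11127*√370/1480 ≈ -144.62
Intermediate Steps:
X = 11 (X = 6 + 5 = 11)
F(n) = 11 - n
-66762*1/(24*√(F(O)*(5 - 1*41) + 946)) = -66762*1/(24*√((11 - 1*(-5))*(5 - 1*41) + 946)) = -66762*1/(24*√((11 + 5)*(5 - 41) + 946)) = -66762*1/(24*√(16*(-36) + 946)) = -66762*1/(24*√(-576 + 946)) = -66762*√370/8880 = -11127*√370/1480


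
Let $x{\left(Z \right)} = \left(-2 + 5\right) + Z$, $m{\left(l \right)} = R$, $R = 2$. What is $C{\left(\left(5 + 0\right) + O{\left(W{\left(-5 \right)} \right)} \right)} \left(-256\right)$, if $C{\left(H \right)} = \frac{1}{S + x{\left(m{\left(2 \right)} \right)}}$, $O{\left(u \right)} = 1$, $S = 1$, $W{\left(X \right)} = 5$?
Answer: $- \frac{128}{3} \approx -42.667$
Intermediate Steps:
$m{\left(l \right)} = 2$
$x{\left(Z \right)} = 3 + Z$
$C{\left(H \right)} = \frac{1}{6}$ ($C{\left(H \right)} = \frac{1}{1 + \left(3 + 2\right)} = \frac{1}{1 + 5} = \frac{1}{6}$)
$C{\left(\left(5 + 0\right) + O{\left(W{\left(-5 \right)} \right)} \right)} \left(-256\right) = \frac{1}{6} \left(-256\right) = - \frac{128}{3}$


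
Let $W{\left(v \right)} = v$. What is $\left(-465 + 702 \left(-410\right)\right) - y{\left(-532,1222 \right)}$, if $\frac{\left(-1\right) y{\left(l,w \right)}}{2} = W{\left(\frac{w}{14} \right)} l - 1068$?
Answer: $-383293$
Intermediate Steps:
$y{\left(l,w \right)} = 2136 - \frac{l w}{7}$ ($y{\left(l,w \right)} = - 2 \left(\frac{w}{14} l - 1068\right) = - 2 \left(\frac{l w}{14} - 1068\right) = - 2 \left(-1068 + \frac{l w}{14}\right) = 2136 - \frac{l w}{7}$)
$\left(-465 + 702 \left(-410\right)\right) - y{\left(-532,1222 \right)} = \left(-465 + 702 \left(-410\right)\right) - \left(2136 - \left(-76\right) 1222\right) = \left(-465 - 287820\right) - \left(2136 + 92872\right) = -288285 - 95008 = -383293$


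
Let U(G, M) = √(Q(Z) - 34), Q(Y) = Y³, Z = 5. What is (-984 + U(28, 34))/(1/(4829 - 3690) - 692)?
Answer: 373592/262729 - 1139*√91/788187 ≈ 1.4082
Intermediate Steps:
U(G, M) = √91 (U(G, M) = √(5³ - 34) = √(125 - 34) = √91)
(-984 + U(28, 34))/(1/(4829 - 3690) - 692) = (-984 + √91)/(1/(4829 - 3690) - 692) = (-984 + √91)/(1/1139 - 692) = (-984 + √91)/(-788187/1139) = (-984 + √91)*(-1139/788187) = 373592/262729 - 1139*√91/788187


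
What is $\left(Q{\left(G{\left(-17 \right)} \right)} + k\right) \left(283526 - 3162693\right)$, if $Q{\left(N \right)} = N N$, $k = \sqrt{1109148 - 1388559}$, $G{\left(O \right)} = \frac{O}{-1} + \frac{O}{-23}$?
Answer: $- \frac{479277655488}{529} - 2879167 i \sqrt{279411} \approx -9.0601 \cdot 10^{8} - 1.5219 \cdot 10^{9} i$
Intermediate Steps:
$G{\left(O \right)} = - \frac{24 O}{23}$ ($G{\left(O \right)} = O \left(-1\right) + O \left(- \frac{1}{23}\right) = - O - \frac{O}{23} = - \frac{24 O}{23}$)
$k = i \sqrt{279411}$ ($k = \sqrt{-279411} = i \sqrt{279411} \approx 528.59 i$)
$Q{\left(N \right)} = N^{2}$
$\left(Q{\left(G{\left(-17 \right)} \right)} + k\right) \left(283526 - 3162693\right) = \left(\left(\left(- \frac{24}{23}\right) \left(-17\right)\right)^{2} + i \sqrt{279411}\right) \left(283526 - 3162693\right) = \left(\left(\frac{408}{23}\right)^{2} + i \sqrt{279411}\right) \left(-2879167\right) = \left(\frac{166464}{529} + i \sqrt{279411}\right) \left(-2879167\right) = - \frac{479277655488}{529} - 2879167 i \sqrt{279411}$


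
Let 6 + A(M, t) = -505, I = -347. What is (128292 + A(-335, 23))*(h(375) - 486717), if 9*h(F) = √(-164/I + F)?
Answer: -62193184977 + 127781*√45210283/3123 ≈ -6.2193e+10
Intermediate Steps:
A(M, t) = -511 (A(M, t) = -6 - 505 = -511)
h(F) = √(164/347 + F)/9 (h(F) = √(-164/(-347) + F)/9 = √(-164*(-1/347) + F)/9 = √(164/347 + F)/9)
(128292 + A(-335, 23))*(h(375) - 486717) = (128292 - 511)*(√(56908 + 120409*375)/3123 - 486717) = 127781*(√(56908 + 45153375)/3123 - 486717) = 127781*(√45210283/3123 - 486717) = 127781*(-486717 + √45210283/3123) = -62193184977 + 127781*√45210283/3123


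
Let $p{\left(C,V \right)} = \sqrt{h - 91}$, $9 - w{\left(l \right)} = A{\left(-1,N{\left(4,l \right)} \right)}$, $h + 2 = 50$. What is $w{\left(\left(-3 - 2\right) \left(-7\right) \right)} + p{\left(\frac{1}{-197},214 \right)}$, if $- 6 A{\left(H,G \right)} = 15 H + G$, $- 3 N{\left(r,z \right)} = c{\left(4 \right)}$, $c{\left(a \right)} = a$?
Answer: $\frac{113}{18} + i \sqrt{43} \approx 6.2778 + 6.5574 i$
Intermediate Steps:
$N{\left(r,z \right)} = - \frac{4}{3}$ ($N{\left(r,z \right)} = \left(- \frac{1}{3}\right) 4 = - \frac{4}{3}$)
$A{\left(H,G \right)} = - \frac{5 H}{2} - \frac{G}{6}$ ($A{\left(H,G \right)} = - \frac{15 H + G}{6} = - \frac{G + 15 H}{6} = - \frac{5 H}{2} - \frac{G}{6}$)
$h = 48$ ($h = -2 + 50 = 48$)
$w{\left(l \right)} = \frac{113}{18}$ ($w{\left(l \right)} = 9 - \left(\left(- \frac{5}{2}\right) \left(-1\right) - - \frac{2}{9}\right) = 9 - \left(\frac{5}{2} + \frac{2}{9}\right) = 9 - \frac{49}{18} = \frac{113}{18}$)
$p{\left(C,V \right)} = i \sqrt{43}$ ($p{\left(C,V \right)} = \sqrt{48 - 91} = \sqrt{-43} = i \sqrt{43}$)
$w{\left(\left(-3 - 2\right) \left(-7\right) \right)} + p{\left(\frac{1}{-197},214 \right)} = \frac{113}{18} + i \sqrt{43}$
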